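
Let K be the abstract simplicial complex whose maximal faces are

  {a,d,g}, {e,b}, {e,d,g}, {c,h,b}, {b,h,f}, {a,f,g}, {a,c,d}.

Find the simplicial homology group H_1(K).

We work with the vertex ordering a < b < c < d < e < f < g < h. The simplices of K, each written with vertices in increasing order, are:

  0-simplices (8): a, b, c, d, e, f, g, h
  1-simplices (15): ac, ad, af, ag, bc, be, bf, bh, cd, ch, de, dg, eg, fg, fh
  2-simplices (6): acd, adg, afg, bch, bfh, deg

giving chain groups C_0 ≅ Z^8, C_1 ≅ Z^15, C_2 ≅ Z^6.

∂_1: C_1 → C_0 is given by ∂[p,q] = [q] − [p]. For instance
  ∂be = e − b.
The resulting 8×15 matrix has rank 7, and its Smith normal form has invariant factors (1,1,1,1,1,1,1).

∂_2: C_2 → C_1 acts by ∂[p,q,r] = [q,r] − [p,r] + [p,q]. For instance
  ∂deg = eg − dg + de,
  ∂acd = cd − ad + ac.
The resulting 15×6 matrix has rank 6, and its Smith normal form has invariant factors (1,1,1,1,1,1).

From H_k ≅ ker(∂_k) / im(∂_{k+1}) we obtain:

  H_1: rank ker ∂_1 − rank ∂_2 = (15 − 7) − 6 = 2, and the invariant factors of ∂_2 are all 1, so H_1 ≅ Z^2.

H_1 ≅ Z^2.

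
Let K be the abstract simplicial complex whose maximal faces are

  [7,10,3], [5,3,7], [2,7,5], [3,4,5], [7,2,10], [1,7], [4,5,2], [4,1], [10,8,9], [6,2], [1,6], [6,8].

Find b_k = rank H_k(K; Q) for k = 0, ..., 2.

Order the vertices as 1 < 2 < 3 < 4 < 5 < 6 < 7 < 8 < 9 < 10. Listing each simplex with vertices in this order, K has dimension 2 with simplices:

  0-simplices (10): [1], [2], [3], [4], [5], [6], [7], [8], [9], [10]
  1-simplices (19): [1,4], [1,6], [1,7], [2,4], [2,5], [2,6], [2,7], [2,10], [3,4], [3,5], [3,7], [3,10], [4,5], [5,7], [6,8], [7,10], [8,9], [8,10], [9,10]
  2-simplices (7): [2,4,5], [2,5,7], [2,7,10], [3,4,5], [3,5,7], [3,7,10], [8,9,10]

giving chain groups C_0 ≅ Z^10, C_1 ≅ Z^19, C_2 ≅ Z^7.

The boundary map ∂_1: C_1 → C_0 maps an edge to its endpoints' difference, ∂[p,q] = q − p.
As a 10×19 matrix over Z this has rank 9, with invariant factors (1,1,1,1,1,1,1,1,1).

∂_2: C_2 → C_1 sends each 2-simplex [p,q,r] to [q,r] − [p,r] + [p,q]. For instance
  ∂[8,9,10] = [9,10] − [8,10] + [8,9],
  ∂[3,7,10] = [7,10] − [3,10] + [3,7].
This gives a 19×7 integer matrix of rank 7; reducing to Smith normal form yields diagonal entries (1,1,1,1,1,1,1).

Now H_k = ker ∂_k / im ∂_{k+1}, so:

  H_0: rank C_0 − rank ∂_1 = 10 − 9 = 1, and the invariant factors of ∂_1 are all 1, so H_0 = Z.
  H_1: rank ker ∂_1 − rank ∂_2 = (19 − 9) − 7 = 3, and the invariant factors of ∂_2 are all 1, so H_1 = Z^3.
  H_2: rank ker ∂_2 − rank ∂_3 = (7 − 7) − 0 = 0, and there is no ∂_3, so H_2 = 0.

Hence the Betti numbers are b_0 = 1, b_1 = 3, b_2 = 0.

b_0 = 1, b_1 = 3, b_2 = 0.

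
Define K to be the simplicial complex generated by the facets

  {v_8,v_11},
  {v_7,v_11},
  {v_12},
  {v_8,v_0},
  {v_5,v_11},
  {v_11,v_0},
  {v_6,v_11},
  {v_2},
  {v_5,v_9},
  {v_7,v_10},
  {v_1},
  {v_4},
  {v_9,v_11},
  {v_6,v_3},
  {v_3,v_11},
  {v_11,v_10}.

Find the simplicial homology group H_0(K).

K has 13 vertices, 12 edges.
rank ∂_0 = 0, rank ∂_1 = 8 ⇒ b_0 = 13 − 0 − 8 = 5; all invariant factors of ∂_1 are 1 so no torsion. So H_0 = Z^5.

H_0 = Z^5.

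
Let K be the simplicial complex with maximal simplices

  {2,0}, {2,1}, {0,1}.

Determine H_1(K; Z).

H_1 = Z.

Fix the vertex order 0 < 1 < 2 and write every simplex with vertices in increasing order. Then dim K = 1 and the simplices of K are:

  0-simplices (3): [0], [1], [2]
  1-simplices (3): [0,1], [0,2], [1,2]

Hence C_0 ≅ Z^3, C_1 ≅ Z^3.

Boundary ∂_1: C_1 → C_0 maps an edge to its endpoints' difference, ∂[p,q] = q − p. For instance
  ∂[0,2] = [2] − [0].
This gives a 3×3 integer matrix of rank 2; reducing to Smith normal form yields diagonal entries (1,1).

Computing H_k = (kernel of ∂_k) / (image of ∂_{k+1}):

  H_1: rank ker ∂_1 − rank ∂_2 = (3 − 2) − 0 = 1, and there is no ∂_2, so H_1 ≅ Z.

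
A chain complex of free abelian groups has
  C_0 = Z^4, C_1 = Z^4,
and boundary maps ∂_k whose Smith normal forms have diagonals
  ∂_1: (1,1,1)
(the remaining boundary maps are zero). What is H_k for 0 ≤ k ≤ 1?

H_0: b_0 = 4 − 0 − 3 = 1; torsion from ∂_1 factors > 1: none. So H_0 ≅ Z.
H_1: b_1 = 4 − 3 − 0 = 1; torsion from ∂_2 factors > 1: none. So H_1 ≅ Z.

H_0 ≅ Z,  H_1 ≅ Z.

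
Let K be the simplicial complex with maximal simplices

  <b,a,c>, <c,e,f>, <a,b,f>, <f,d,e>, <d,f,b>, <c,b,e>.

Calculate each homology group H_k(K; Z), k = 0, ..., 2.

We work with the vertex ordering a < b < c < d < e < f. The simplices of K, each written with vertices in increasing order, are:

  0-simplices (6): a, b, c, d, e, f
  1-simplices (12): ab, ac, af, bc, bd, be, bf, ce, cf, de, df, ef
  2-simplices (6): abc, abf, bce, bdf, cef, def

Hence C_0 ≅ Z^6, C_1 ≅ Z^12, C_2 ≅ Z^6.

Boundary ∂_1: C_1 → C_0 is given by ∂[p,q] = [q] − [p].
The 6×12 boundary matrix has rank 5 and Smith normal form diag(1,1,1,1,1).

The boundary map ∂_2: C_2 → C_1 sends each 2-simplex [p,q,r] to [q,r] − [p,r] + [p,q]. For instance
  ∂def = ef − df + de,
  ∂bce = ce − be + bc.
This gives a 12×6 integer matrix of rank 6; reducing to Smith normal form yields diagonal entries (1,1,1,1,1,1).

Reading off H_k = ker ∂_k / im ∂_{k+1}:

  H_0: rank C_0 − rank ∂_1 = 6 − 5 = 1, and the invariant factors of ∂_1 are all 1, so H_0 ≅ Z.
  H_1: rank ker ∂_1 − rank ∂_2 = (12 − 5) − 6 = 1, and the invariant factors of ∂_2 are all 1, so H_1 ≅ Z.
  H_2: rank ker ∂_2 − rank ∂_3 = (6 − 6) − 0 = 0, and there is no ∂_3, so H_2 ≅ 0.

As a check, the Euler characteristic is 6 − 12 + 6 = 0, which agrees with 1 − 1 + 0 = 0.

H_0 = Z,  H_1 = Z,  H_2 = 0.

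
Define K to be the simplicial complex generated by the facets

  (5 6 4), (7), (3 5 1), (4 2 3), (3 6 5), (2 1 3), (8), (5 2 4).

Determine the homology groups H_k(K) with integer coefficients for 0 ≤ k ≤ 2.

H_0 ≅ Z^3,  H_1 ≅ Z,  H_2 = 0.

Order the vertices as 1 < 2 < 3 < 4 < 5 < 6 < 7 < 8. Listing each simplex with vertices in this order, K has dimension 2 with simplices:

  0-simplices (8): [1], [2], [3], [4], [5], [6], [7], [8]
  1-simplices (12): [1,2], [1,3], [1,5], [2,3], [2,4], [2,5], [3,4], [3,5], [3,6], [4,5], [4,6], [5,6]
  2-simplices (6): [1,2,3], [1,3,5], [2,3,4], [2,4,5], [3,5,6], [4,5,6]

so the chain groups are C_0 ≅ Z^8, C_1 ≅ Z^12, C_2 ≅ Z^6.

∂_1: C_1 → C_0 is given by ∂[p,q] = [q] − [p].
As a 8×12 matrix over Z this has rank 5, with invariant factors (1,1,1,1,1).

∂_2: C_2 → C_1 maps a triangle to the signed sum of its edges. For instance
  ∂[1,3,5] = [3,5] − [1,5] + [1,3],
  ∂[2,4,5] = [4,5] − [2,5] + [2,4].
The resulting 12×6 matrix has rank 6, and its Smith normal form has invariant factors (1,1,1,1,1,1).

From H_k ≅ ker(∂_k) / im(∂_{k+1}) we obtain:

  H_0: rank C_0 − rank ∂_1 = 8 − 5 = 3, and the invariant factors of ∂_1 are all 1, so H_0 ≅ Z^3.
  H_1: rank ker ∂_1 − rank ∂_2 = (12 − 5) − 6 = 1, and the invariant factors of ∂_2 are all 1, so H_1 ≅ Z.
  H_2: rank ker ∂_2 − rank ∂_3 = (6 − 6) − 0 = 0, and there is no ∂_3, so H_2 ≅ 0.

As a check, the Euler characteristic is 8 − 12 + 6 = 2, which agrees with 3 − 1 + 0 = 2.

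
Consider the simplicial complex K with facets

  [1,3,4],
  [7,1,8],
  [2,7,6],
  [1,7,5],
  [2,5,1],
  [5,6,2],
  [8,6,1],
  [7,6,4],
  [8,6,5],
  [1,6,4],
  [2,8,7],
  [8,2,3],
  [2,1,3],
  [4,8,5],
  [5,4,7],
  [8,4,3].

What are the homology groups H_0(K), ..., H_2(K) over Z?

H_0 = Z,  H_1 = Z^2,  H_2 = Z.

We work with the vertex ordering 1 < 2 < 3 < 4 < 5 < 6 < 7 < 8. The simplices of K, each written with vertices in increasing order, are:

  0-simplices (8): [1], [2], [3], [4], [5], [6], [7], [8]
  1-simplices (24): (24 of them)
  2-simplices (16): [1,2,3], [1,2,5], [1,3,4], [1,4,6], [1,5,7], [1,6,8], [1,7,8], [2,3,8], [2,5,6], [2,6,7], [2,7,8], [3,4,8], [4,5,7], [4,5,8], [4,6,7], [5,6,8]

Hence C_0 ≅ Z^8, C_1 ≅ Z^24, C_2 ≅ Z^16.

The boundary map ∂_1: C_1 → C_0 is given by ∂[p,q] = [q] − [p].
As a 8×24 matrix over Z this has rank 7, with invariant factors (1,1,1,1,1,1,1).

∂_2: C_2 → C_1 sends each 2-simplex [p,q,r] to [q,r] − [p,r] + [p,q]. For instance
  ∂[4,5,7] = [5,7] − [4,7] + [4,5],
  ∂[1,5,7] = [5,7] − [1,7] + [1,5].
As a 24×16 matrix over Z this has rank 15, with invariant factors (1,1,1,1,1,1,1,1,1,1,1,1,1,1,1).

From H_k ≅ ker(∂_k) / im(∂_{k+1}) we obtain:

  H_0: rank C_0 − rank ∂_1 = 8 − 7 = 1, and the invariant factors of ∂_1 are all 1, so H_0 = Z.
  H_1: rank ker ∂_1 − rank ∂_2 = (24 − 7) − 15 = 2, and the invariant factors of ∂_2 are all 1, so H_1 = Z^2.
  H_2: rank ker ∂_2 − rank ∂_3 = (16 − 15) − 0 = 1, and there is no ∂_3, so H_2 = Z.

As a check, the Euler characteristic is 8 − 24 + 16 = 0, which agrees with 1 − 2 + 1 = 0.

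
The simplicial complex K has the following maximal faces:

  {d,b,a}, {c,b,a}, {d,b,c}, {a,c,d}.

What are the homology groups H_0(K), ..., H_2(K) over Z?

Fix the vertex order a < b < c < d and write every simplex with vertices in increasing order. Then dim K = 2 and the simplices of K are:

  0-simplices (4): a, b, c, d
  1-simplices (6): ab, ac, ad, bc, bd, cd
  2-simplices (4): abc, abd, acd, bcd

so the chain groups are C_0 ≅ Z^4, C_1 ≅ Z^6, C_2 ≅ Z^4.

Boundary ∂_1: C_1 → C_0 maps an edge to its endpoints' difference, ∂[p,q] = q − p. For instance
  ∂bc = c − b.
As a 4×6 matrix over Z this has rank 3, with invariant factors (1,1,1).

The boundary map ∂_2: C_2 → C_1 sends each 2-simplex [p,q,r] to [q,r] − [p,r] + [p,q]. For instance
  ∂abc = bc − ac + ab,
  ∂bcd = cd − bd + bc.
The 6×4 boundary matrix has rank 3 and Smith normal form diag(1,1,1).

Reading off H_k = ker ∂_k / im ∂_{k+1}:

  H_0: rank C_0 − rank ∂_1 = 4 − 3 = 1, and the invariant factors of ∂_1 are all 1, so H_0 = Z.
  H_1: rank ker ∂_1 − rank ∂_2 = (6 − 3) − 3 = 0, and the invariant factors of ∂_2 are all 1, so H_1 = 0.
  H_2: rank ker ∂_2 − rank ∂_3 = (4 − 3) − 0 = 1, and there is no ∂_3, so H_2 = Z.

As a check, the Euler characteristic is 4 − 6 + 4 = 2, which agrees with 1 − 0 + 1 = 2.

H_0 ≅ Z,  H_1 = 0,  H_2 ≅ Z.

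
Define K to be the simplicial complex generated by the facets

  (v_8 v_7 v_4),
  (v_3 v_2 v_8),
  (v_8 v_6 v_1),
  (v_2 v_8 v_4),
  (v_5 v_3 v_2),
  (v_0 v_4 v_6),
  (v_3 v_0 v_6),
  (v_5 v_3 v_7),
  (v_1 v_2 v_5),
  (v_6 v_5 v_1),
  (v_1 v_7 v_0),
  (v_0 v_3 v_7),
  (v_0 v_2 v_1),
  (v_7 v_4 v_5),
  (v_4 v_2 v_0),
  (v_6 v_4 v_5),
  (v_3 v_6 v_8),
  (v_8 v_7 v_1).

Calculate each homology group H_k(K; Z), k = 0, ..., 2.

H_0 ≅ Z,  H_1 ≅ Z^2,  H_2 ≅ Z.

Take the total order v_0 < v_1 < v_2 < v_3 < v_4 < v_5 < v_6 < v_7 < v_8 on the vertex set. Then K (dimension 2) consists of the simplices:

  0-simplices (9): [v_0], [v_1], [v_2], [v_3], [v_4], [v_5], [v_6], [v_7], [v_8]
  1-simplices (27): (27 of them)
  2-simplices (18): (18 of them)

Hence C_0 ≅ Z^9, C_1 ≅ Z^27, C_2 ≅ Z^18.

Boundary ∂_1: C_1 → C_0 sends each edge [p,q] (with p < q) to q − p.
The resulting 9×27 matrix has rank 8, and its Smith normal form has invariant factors (1,1,1,1,1,1,1,1).

The boundary map ∂_2: C_2 → C_1 acts by ∂[p,q,r] = [q,r] − [p,r] + [p,q]. For instance
  ∂[v_4,v_7,v_8] = [v_7,v_8] − [v_4,v_8] + [v_4,v_7],
  ∂[v_0,v_2,v_4] = [v_2,v_4] − [v_0,v_4] + [v_0,v_2].
The 27×18 boundary matrix has rank 17 and Smith normal form diag(1,1,1,1,1,1,1,1,1,1,1,1,1,1,1,1,1).

Now H_k = ker ∂_k / im ∂_{k+1}, so:

  H_0: rank C_0 − rank ∂_1 = 9 − 8 = 1, and the invariant factors of ∂_1 are all 1, so H_0 = Z.
  H_1: rank ker ∂_1 − rank ∂_2 = (27 − 8) − 17 = 2, and the invariant factors of ∂_2 are all 1, so H_1 = Z^2.
  H_2: rank ker ∂_2 − rank ∂_3 = (18 − 17) − 0 = 1, and there is no ∂_3, so H_2 = Z.

As a check, the Euler characteristic is 9 − 27 + 18 = 0, which agrees with 1 − 2 + 1 = 0.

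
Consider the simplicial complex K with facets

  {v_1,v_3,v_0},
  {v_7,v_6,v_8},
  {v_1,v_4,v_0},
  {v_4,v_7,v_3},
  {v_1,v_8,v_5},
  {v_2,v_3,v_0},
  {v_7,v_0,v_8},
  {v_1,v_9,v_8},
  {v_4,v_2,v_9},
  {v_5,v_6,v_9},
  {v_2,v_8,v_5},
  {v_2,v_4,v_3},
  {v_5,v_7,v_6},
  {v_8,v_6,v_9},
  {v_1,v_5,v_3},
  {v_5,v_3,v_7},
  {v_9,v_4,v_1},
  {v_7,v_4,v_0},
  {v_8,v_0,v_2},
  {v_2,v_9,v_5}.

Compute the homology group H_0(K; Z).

H_0 = Z.

Take the total order v_0 < v_1 < v_2 < v_3 < v_4 < v_5 < v_6 < v_7 < v_8 < v_9 on the vertex set. Then K (dimension 2) consists of the simplices:

  0-simplices (10): [v_0], [v_1], [v_2], [v_3], [v_4], [v_5], [v_6], [v_7], [v_8], [v_9]
  1-simplices (30): (30 of them)
  2-simplices (20): (20 of them)

giving chain groups C_0 ≅ Z^10, C_1 ≅ Z^30, C_2 ≅ Z^20.

∂_1: C_1 → C_0 is given by ∂[p,q] = [q] − [p]. For instance
  ∂[v_3,v_7] = [v_7] − [v_3].
The 10×30 boundary matrix has rank 9 and Smith normal form diag(1,1,1,1,1,1,1,1,1).

The boundary map ∂_2: C_2 → C_1 maps a triangle to the signed sum of its edges. For instance
  ∂[v_3,v_5,v_7] = [v_5,v_7] − [v_3,v_7] + [v_3,v_5],
  ∂[v_2,v_5,v_8] = [v_5,v_8] − [v_2,v_8] + [v_2,v_5].
This gives a 30×20 integer matrix of rank 20; reducing to Smith normal form yields diagonal entries (1,1,1,1,1,1,1,1,1,1,1,1,1,1,1,1,1,1,1,2).

From H_k ≅ ker(∂_k) / im(∂_{k+1}) we obtain:

  H_0: rank C_0 − rank ∂_1 = 10 − 9 = 1, and the invariant factors of ∂_1 are all 1, so H_0 ≅ Z.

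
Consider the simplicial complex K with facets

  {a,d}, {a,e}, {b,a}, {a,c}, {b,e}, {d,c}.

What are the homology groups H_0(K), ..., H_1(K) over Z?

Fix the vertex order a < b < c < d < e and write every simplex with vertices in increasing order. Then dim K = 1 and the simplices of K are:

  0-simplices (5): a, b, c, d, e
  1-simplices (6): ab, ac, ad, ae, be, cd

Hence C_0 ≅ Z^5, C_1 ≅ Z^6.

Boundary ∂_1: C_1 → C_0 sends each edge [p,q] (with p < q) to q − p. For instance
  ∂be = e − b.
This gives a 5×6 integer matrix of rank 4; reducing to Smith normal form yields diagonal entries (1,1,1,1).

Reading off H_k = ker ∂_k / im ∂_{k+1}:

  H_0: rank C_0 − rank ∂_1 = 5 − 4 = 1, and the invariant factors of ∂_1 are all 1, so H_0 ≅ Z.
  H_1: rank ker ∂_1 − rank ∂_2 = (6 − 4) − 0 = 2, and there is no ∂_2, so H_1 ≅ Z^2.

(K is a triangulation of a wedge of 2 circles.)

H_0 = Z,  H_1 = Z^2.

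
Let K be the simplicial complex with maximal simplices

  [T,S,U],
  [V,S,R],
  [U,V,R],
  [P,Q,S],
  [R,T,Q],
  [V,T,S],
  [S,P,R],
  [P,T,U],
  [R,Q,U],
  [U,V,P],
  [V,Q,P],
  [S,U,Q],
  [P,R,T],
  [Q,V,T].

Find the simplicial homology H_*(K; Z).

Take the total order P < Q < R < S < T < U < V on the vertex set. Then K (dimension 2) consists of the simplices:

  0-simplices (7): P, Q, R, S, T, U, V
  1-simplices (21): PQ, PR, PS, PT, PU, PV, QR, QS, QT, QU, QV, RS, RT, RU, RV, ST, SU, SV, TU, TV, UV
  2-simplices (14): PQS, PQV, PRS, PRT, PTU, PUV, QRT, QRU, QSU, QTV, RSV, RUV, STU, STV

Hence C_0 ≅ Z^7, C_1 ≅ Z^21, C_2 ≅ Z^14.

The boundary map ∂_1: C_1 → C_0 maps an edge to its endpoints' difference, ∂[p,q] = q − p. For instance
  ∂PQ = Q − P.
The resulting 7×21 matrix has rank 6, and its Smith normal form has invariant factors (1,1,1,1,1,1).

The boundary map ∂_2: C_2 → C_1 maps a triangle to the signed sum of its edges. For instance
  ∂PRS = RS − PS + PR,
  ∂PTU = TU − PU + PT.
As a 21×14 matrix over Z this has rank 13, with invariant factors (1,1,1,1,1,1,1,1,1,1,1,1,1).

Reading off H_k = ker ∂_k / im ∂_{k+1}:

  H_0: rank C_0 − rank ∂_1 = 7 − 6 = 1, and the invariant factors of ∂_1 are all 1, so H_0 = Z.
  H_1: rank ker ∂_1 − rank ∂_2 = (21 − 6) − 13 = 2, and the invariant factors of ∂_2 are all 1, so H_1 = Z^2.
  H_2: rank ker ∂_2 − rank ∂_3 = (14 − 13) − 0 = 1, and there is no ∂_3, so H_2 = Z.

(K is a triangulation of the torus T^2.)

H_0 = Z,  H_1 = Z^2,  H_2 = Z.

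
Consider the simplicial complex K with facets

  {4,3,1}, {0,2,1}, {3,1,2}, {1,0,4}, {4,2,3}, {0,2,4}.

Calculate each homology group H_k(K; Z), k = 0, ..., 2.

H_0 ≅ Z,  H_1 = 0,  H_2 ≅ Z.

Fix the vertex order 0 < 1 < 2 < 3 < 4 and write every simplex with vertices in increasing order. Then dim K = 2 and the simplices of K are:

  0-simplices (5): [0], [1], [2], [3], [4]
  1-simplices (9): [0,1], [0,2], [0,4], [1,2], [1,3], [1,4], [2,3], [2,4], [3,4]
  2-simplices (6): [0,1,2], [0,1,4], [0,2,4], [1,2,3], [1,3,4], [2,3,4]

giving chain groups C_0 ≅ Z^5, C_1 ≅ Z^9, C_2 ≅ Z^6.

The boundary map ∂_1: C_1 → C_0 is given by ∂[p,q] = [q] − [p]. For instance
  ∂[1,4] = [4] − [1].
The resulting 5×9 matrix has rank 4, and its Smith normal form has invariant factors (1,1,1,1).

∂_2: C_2 → C_1 acts by ∂[p,q,r] = [q,r] − [p,r] + [p,q]. For instance
  ∂[0,2,4] = [2,4] − [0,4] + [0,2],
  ∂[2,3,4] = [3,4] − [2,4] + [2,3].
As a 9×6 matrix over Z this has rank 5, with invariant factors (1,1,1,1,1).

From H_k ≅ ker(∂_k) / im(∂_{k+1}) we obtain:

  H_0: rank C_0 − rank ∂_1 = 5 − 4 = 1, and the invariant factors of ∂_1 are all 1, so H_0 ≅ Z.
  H_1: rank ker ∂_1 − rank ∂_2 = (9 − 4) − 5 = 0, and the invariant factors of ∂_2 are all 1, so H_1 ≅ 0.
  H_2: rank ker ∂_2 − rank ∂_3 = (6 − 5) − 0 = 1, and there is no ∂_3, so H_2 ≅ Z.

As a check, the Euler characteristic is 5 − 9 + 6 = 2, which agrees with 1 − 0 + 1 = 2.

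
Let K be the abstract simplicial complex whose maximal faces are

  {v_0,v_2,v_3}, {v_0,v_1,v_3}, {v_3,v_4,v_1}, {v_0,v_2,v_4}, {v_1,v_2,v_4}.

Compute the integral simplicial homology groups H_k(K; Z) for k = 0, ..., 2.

Take the total order v_0 < v_1 < v_2 < v_3 < v_4 on the vertex set. Then K (dimension 2) consists of the simplices:

  0-simplices (5): [v_0], [v_1], [v_2], [v_3], [v_4]
  1-simplices (10): [v_0,v_1], [v_0,v_2], [v_0,v_3], [v_0,v_4], [v_1,v_2], [v_1,v_3], [v_1,v_4], [v_2,v_3], [v_2,v_4], [v_3,v_4]
  2-simplices (5): [v_0,v_1,v_3], [v_0,v_2,v_3], [v_0,v_2,v_4], [v_1,v_2,v_4], [v_1,v_3,v_4]

giving chain groups C_0 ≅ Z^5, C_1 ≅ Z^10, C_2 ≅ Z^5.

Boundary ∂_1: C_1 → C_0 sends each edge [p,q] (with p < q) to q − p. For instance
  ∂[v_1,v_2] = [v_2] − [v_1].
The 5×10 boundary matrix has rank 4 and Smith normal form diag(1,1,1,1).

∂_2: C_2 → C_1 acts by ∂[p,q,r] = [q,r] − [p,r] + [p,q]. For instance
  ∂[v_1,v_3,v_4] = [v_3,v_4] − [v_1,v_4] + [v_1,v_3],
  ∂[v_0,v_1,v_3] = [v_1,v_3] − [v_0,v_3] + [v_0,v_1].
This gives a 10×5 integer matrix of rank 5; reducing to Smith normal form yields diagonal entries (1,1,1,1,1).

Reading off H_k = ker ∂_k / im ∂_{k+1}:

  H_0: rank C_0 − rank ∂_1 = 5 − 4 = 1, and the invariant factors of ∂_1 are all 1, so H_0 = Z.
  H_1: rank ker ∂_1 − rank ∂_2 = (10 − 4) − 5 = 1, and the invariant factors of ∂_2 are all 1, so H_1 = Z.
  H_2: rank ker ∂_2 − rank ∂_3 = (5 − 5) − 0 = 0, and there is no ∂_3, so H_2 = 0.

H_0 ≅ Z,  H_1 ≅ Z,  H_2 = 0.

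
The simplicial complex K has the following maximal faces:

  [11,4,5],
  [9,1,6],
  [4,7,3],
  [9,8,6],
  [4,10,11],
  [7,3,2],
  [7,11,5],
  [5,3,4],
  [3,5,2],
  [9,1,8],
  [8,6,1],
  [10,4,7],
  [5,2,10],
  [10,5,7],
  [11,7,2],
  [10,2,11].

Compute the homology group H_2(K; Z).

H_2 = Z.

Fix the vertex order 1 < 2 < 3 < 4 < 5 < 6 < 7 < 8 < 9 < 10 < 11 and write every simplex with vertices in increasing order. Then dim K = 2 and the simplices of K are:

  0-simplices (11): [1], [2], [3], [4], [5], [6], [7], [8], [9], [10], [11]
  1-simplices (24): (24 of them)
  2-simplices (16): [1,6,8], [1,6,9], [1,8,9], [2,3,5], [2,3,7], [2,5,10], [2,7,11], [2,10,11], [3,4,5], [3,4,7], [4,5,11], [4,7,10], [4,10,11], [5,7,10], [5,7,11], [6,8,9]

so the chain groups are C_0 ≅ Z^11, C_1 ≅ Z^24, C_2 ≅ Z^16.

∂_1: C_1 → C_0 is given by ∂[p,q] = [q] − [p]. For instance
  ∂[1,8] = [8] − [1].
The 11×24 boundary matrix has rank 9 and Smith normal form diag(1,1,1,1,1,1,1,1,1).

∂_2: C_2 → C_1 sends each 2-simplex [p,q,r] to [q,r] − [p,r] + [p,q]. For instance
  ∂[1,8,9] = [8,9] − [1,9] + [1,8],
  ∂[1,6,9] = [6,9] − [1,9] + [1,6].
As a 24×16 matrix over Z this has rank 15, with invariant factors (1,1,1,1,1,1,1,1,1,1,1,1,1,1,2).

From H_k ≅ ker(∂_k) / im(∂_{k+1}) we obtain:

  H_2: rank ker ∂_2 − rank ∂_3 = (16 − 15) − 0 = 1, and there is no ∂_3, so H_2 = Z.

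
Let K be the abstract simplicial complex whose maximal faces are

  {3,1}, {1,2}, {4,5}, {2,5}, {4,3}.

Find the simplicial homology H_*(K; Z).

H_0 = Z,  H_1 = Z.

Fix the vertex order 1 < 2 < 3 < 4 < 5 and write every simplex with vertices in increasing order. Then dim K = 1 and the simplices of K are:

  0-simplices (5): [1], [2], [3], [4], [5]
  1-simplices (5): [1,2], [1,3], [2,5], [3,4], [4,5]

Hence C_0 ≅ Z^5, C_1 ≅ Z^5.

The boundary map ∂_1: C_1 → C_0 sends each edge [p,q] (with p < q) to q − p.
The 5×5 boundary matrix has rank 4 and Smith normal form diag(1,1,1,1).

Reading off H_k = ker ∂_k / im ∂_{k+1}:

  H_0: rank C_0 − rank ∂_1 = 5 − 4 = 1, and the invariant factors of ∂_1 are all 1, so H_0 ≅ Z.
  H_1: rank ker ∂_1 − rank ∂_2 = (5 − 4) − 0 = 1, and there is no ∂_2, so H_1 ≅ Z.

(K is a triangulation of the circle S^1.)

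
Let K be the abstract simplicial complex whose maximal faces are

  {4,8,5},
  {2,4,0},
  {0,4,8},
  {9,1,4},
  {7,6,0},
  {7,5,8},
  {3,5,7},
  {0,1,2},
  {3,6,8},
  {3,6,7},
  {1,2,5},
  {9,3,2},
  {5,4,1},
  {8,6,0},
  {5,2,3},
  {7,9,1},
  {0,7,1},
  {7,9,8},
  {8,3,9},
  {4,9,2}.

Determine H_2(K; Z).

Fix the vertex order 0 < 1 < 2 < 3 < 4 < 5 < 6 < 7 < 8 < 9 and write every simplex with vertices in increasing order. Then dim K = 2 and the simplices of K are:

  0-simplices (10): [0], [1], [2], [3], [4], [5], [6], [7], [8], [9]
  1-simplices (30): (30 of them)
  2-simplices (20): (20 of them)

Hence C_0 ≅ Z^10, C_1 ≅ Z^30, C_2 ≅ Z^20.

∂_1: C_1 → C_0 sends each edge [p,q] (with p < q) to q − p. For instance
  ∂[1,5] = [5] − [1].
The 10×30 boundary matrix has rank 9 and Smith normal form diag(1,1,1,1,1,1,1,1,1).

∂_2: C_2 → C_1 sends each 2-simplex [p,q,r] to [q,r] − [p,r] + [p,q]. For instance
  ∂[3,6,7] = [6,7] − [3,7] + [3,6],
  ∂[0,6,7] = [6,7] − [0,7] + [0,6].
The 30×20 boundary matrix has rank 20 and Smith normal form diag(1,1,1,1,1,1,1,1,1,1,1,1,1,1,1,1,1,1,1,2).

Computing H_k = (kernel of ∂_k) / (image of ∂_{k+1}):

  H_2: rank ker ∂_2 − rank ∂_3 = (20 − 20) − 0 = 0, and there is no ∂_3, so H_2 ≅ 0.

H_2 ≅ 0.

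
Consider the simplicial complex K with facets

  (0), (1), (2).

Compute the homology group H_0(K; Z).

H_0 = Z^3.

We work with the vertex ordering 0 < 1 < 2. The simplices of K, each written with vertices in increasing order, are:

  0-simplices (3): [0], [1], [2]

so the chain groups are C_0 ≅ Z^3.

Computing H_k = (kernel of ∂_k) / (image of ∂_{k+1}):

  H_0: rank C_0 − rank ∂_1 = 3 − 0 = 3, and there is no ∂_1, so H_0 = Z^3.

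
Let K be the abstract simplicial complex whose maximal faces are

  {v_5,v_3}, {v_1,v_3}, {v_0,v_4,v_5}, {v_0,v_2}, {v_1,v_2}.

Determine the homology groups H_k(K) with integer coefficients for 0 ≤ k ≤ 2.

H_0 ≅ Z,  H_1 ≅ Z,  H_2 = 0.

Fix the vertex order v_0 < v_1 < v_2 < v_3 < v_4 < v_5 and write every simplex with vertices in increasing order. Then dim K = 2 and the simplices of K are:

  0-simplices (6): [v_0], [v_1], [v_2], [v_3], [v_4], [v_5]
  1-simplices (7): [v_0,v_2], [v_0,v_4], [v_0,v_5], [v_1,v_2], [v_1,v_3], [v_3,v_5], [v_4,v_5]
  2-simplices (1): [v_0,v_4,v_5]

Hence C_0 ≅ Z^6, C_1 ≅ Z^7, C_2 ≅ Z^1.

∂_1: C_1 → C_0 maps an edge to its endpoints' difference, ∂[p,q] = q − p. For instance
  ∂[v_1,v_2] = [v_2] − [v_1].
This gives a 6×7 integer matrix of rank 5; reducing to Smith normal form yields diagonal entries (1,1,1,1,1).

The boundary map ∂_2: C_2 → C_1 acts by ∂[p,q,r] = [q,r] − [p,r] + [p,q]. For instance
  ∂[v_0,v_4,v_5] = [v_4,v_5] − [v_0,v_5] + [v_0,v_4].
The 7×1 boundary matrix has rank 1 and Smith normal form diag(1).

From H_k ≅ ker(∂_k) / im(∂_{k+1}) we obtain:

  H_0: rank C_0 − rank ∂_1 = 6 − 5 = 1, and the invariant factors of ∂_1 are all 1, so H_0 = Z.
  H_1: rank ker ∂_1 − rank ∂_2 = (7 − 5) − 1 = 1, and the invariant factors of ∂_2 are all 1, so H_1 = Z.
  H_2: rank ker ∂_2 − rank ∂_3 = (1 − 1) − 0 = 0, and there is no ∂_3, so H_2 = 0.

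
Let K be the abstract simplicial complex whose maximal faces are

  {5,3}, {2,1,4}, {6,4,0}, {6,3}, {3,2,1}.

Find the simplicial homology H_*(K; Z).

Fix the vertex order 0 < 1 < 2 < 3 < 4 < 5 < 6 and write every simplex with vertices in increasing order. Then dim K = 2 and the simplices of K are:

  0-simplices (7): [0], [1], [2], [3], [4], [5], [6]
  1-simplices (10): [0,4], [0,6], [1,2], [1,3], [1,4], [2,3], [2,4], [3,5], [3,6], [4,6]
  2-simplices (3): [0,4,6], [1,2,3], [1,2,4]

so the chain groups are C_0 ≅ Z^7, C_1 ≅ Z^10, C_2 ≅ Z^3.

Boundary ∂_1: C_1 → C_0 sends each edge [p,q] (with p < q) to q − p. For instance
  ∂[1,3] = [3] − [1].
As a 7×10 matrix over Z this has rank 6, with invariant factors (1,1,1,1,1,1).

The boundary map ∂_2: C_2 → C_1 sends each 2-simplex [p,q,r] to [q,r] − [p,r] + [p,q]. For instance
  ∂[1,2,3] = [2,3] − [1,3] + [1,2],
  ∂[1,2,4] = [2,4] − [1,4] + [1,2].
The 10×3 boundary matrix has rank 3 and Smith normal form diag(1,1,1).

Reading off H_k = ker ∂_k / im ∂_{k+1}:

  H_0: rank C_0 − rank ∂_1 = 7 − 6 = 1, and the invariant factors of ∂_1 are all 1, so H_0 = Z.
  H_1: rank ker ∂_1 − rank ∂_2 = (10 − 6) − 3 = 1, and the invariant factors of ∂_2 are all 1, so H_1 = Z.
  H_2: rank ker ∂_2 − rank ∂_3 = (3 − 3) − 0 = 0, and there is no ∂_3, so H_2 = 0.

As a check, the Euler characteristic is 7 − 10 + 3 = 0, which agrees with 1 − 1 + 0 = 0.

H_0 = Z,  H_1 = Z,  H_2 = 0.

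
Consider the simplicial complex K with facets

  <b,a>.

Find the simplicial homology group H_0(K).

K has 2 vertices, 1 edge.
rank ∂_0 = 0, rank ∂_1 = 1 ⇒ b_0 = 2 − 0 − 1 = 1; all invariant factors of ∂_1 are 1 so no torsion. So H_0 ≅ Z.

H_0 = Z.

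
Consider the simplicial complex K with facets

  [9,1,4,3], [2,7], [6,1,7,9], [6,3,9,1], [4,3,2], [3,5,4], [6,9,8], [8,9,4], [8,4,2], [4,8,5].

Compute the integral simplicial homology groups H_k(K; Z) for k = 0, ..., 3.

Fix the vertex order 1 < 2 < 3 < 4 < 5 < 6 < 7 < 8 < 9 and write every simplex with vertices in increasing order. Then dim K = 3 and the simplices of K are:

  0-simplices (9): [1], [2], [3], [4], [5], [6], [7], [8], [9]
  1-simplices (22): [1,3], [1,4], [1,6], [1,7], [1,9], [2,3], [2,4], [2,7], [2,8], [3,4], [3,5], [3,6], [3,9], [4,5], [4,8], [4,9], [5,8], [6,7], [6,8], [6,9], [7,9], [8,9]
  2-simplices (16): [1,3,4], [1,3,6], [1,3,9], [1,4,9], [1,6,7], [1,6,9], [1,7,9], [2,3,4], [2,4,8], [3,4,5], [3,4,9], [3,6,9], [4,5,8], [4,8,9], [6,7,9], [6,8,9]
  3-simplices (3): [1,3,4,9], [1,3,6,9], [1,6,7,9]

Hence C_0 ≅ Z^9, C_1 ≅ Z^22, C_2 ≅ Z^16, C_3 ≅ Z^3.

∂_1: C_1 → C_0 sends each edge [p,q] (with p < q) to q − p.
As a 9×22 matrix over Z this has rank 8, with invariant factors (1,1,1,1,1,1,1,1).

∂_2: C_2 → C_1 maps a triangle to the signed sum of its edges. For instance
  ∂[4,8,9] = [8,9] − [4,9] + [4,8],
  ∂[2,4,8] = [4,8] − [2,8] + [2,4].
This gives a 22×16 integer matrix of rank 13; reducing to Smith normal form yields diagonal entries (1,1,1,1,1,1,1,1,1,1,1,1,1).

∂_3: C_3 → C_2 sends each 3-simplex σ to the alternating sum Σ_i (−1)^i (σ with its i-th vertex removed). For instance
  ∂[1,3,4,9] = [3,4,9] − [1,4,9] + [1,3,9] − [1,3,4],
  ∂[1,6,7,9] = [6,7,9] − [1,7,9] + [1,6,9] − [1,6,7].
As a 16×3 matrix over Z this has rank 3, with invariant factors (1,1,1).

Computing H_k = (kernel of ∂_k) / (image of ∂_{k+1}):

  H_0: rank C_0 − rank ∂_1 = 9 − 8 = 1, and the invariant factors of ∂_1 are all 1, so H_0 ≅ Z.
  H_1: rank ker ∂_1 − rank ∂_2 = (22 − 8) − 13 = 1, and the invariant factors of ∂_2 are all 1, so H_1 ≅ Z.
  H_2: rank ker ∂_2 − rank ∂_3 = (16 − 13) − 3 = 0, and the invariant factors of ∂_3 are all 1, so H_2 ≅ 0.
  H_3: rank ker ∂_3 − rank ∂_4 = (3 − 3) − 0 = 0, and there is no ∂_4, so H_3 ≅ 0.

As a check, the Euler characteristic is 9 − 22 + 16 − 3 = 0, which agrees with 1 − 1 + 0 − 0 = 0.

H_0 ≅ Z,  H_1 ≅ Z,  H_2 = 0,  H_3 = 0.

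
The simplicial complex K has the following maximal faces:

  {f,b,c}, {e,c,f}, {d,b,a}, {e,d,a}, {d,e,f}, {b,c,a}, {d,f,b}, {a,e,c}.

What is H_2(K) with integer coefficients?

Order the vertices as a < b < c < d < e < f. Listing each simplex with vertices in this order, K has dimension 2 with simplices:

  0-simplices (6): a, b, c, d, e, f
  1-simplices (12): ab, ac, ad, ae, bc, bd, bf, ce, cf, de, df, ef
  2-simplices (8): abc, abd, ace, ade, bcf, bdf, cef, def

giving chain groups C_0 ≅ Z^6, C_1 ≅ Z^12, C_2 ≅ Z^8.

∂_1: C_1 → C_0 maps an edge to its endpoints' difference, ∂[p,q] = q − p. For instance
  ∂ae = e − a.
This gives a 6×12 integer matrix of rank 5; reducing to Smith normal form yields diagonal entries (1,1,1,1,1).

Boundary ∂_2: C_2 → C_1 maps a triangle to the signed sum of its edges. For instance
  ∂cef = ef − cf + ce,
  ∂abc = bc − ac + ab.
The 12×8 boundary matrix has rank 7 and Smith normal form diag(1,1,1,1,1,1,1).

Now H_k = ker ∂_k / im ∂_{k+1}, so:

  H_2: rank ker ∂_2 − rank ∂_3 = (8 − 7) − 0 = 1, and there is no ∂_3, so H_2 ≅ Z.

H_2 = Z.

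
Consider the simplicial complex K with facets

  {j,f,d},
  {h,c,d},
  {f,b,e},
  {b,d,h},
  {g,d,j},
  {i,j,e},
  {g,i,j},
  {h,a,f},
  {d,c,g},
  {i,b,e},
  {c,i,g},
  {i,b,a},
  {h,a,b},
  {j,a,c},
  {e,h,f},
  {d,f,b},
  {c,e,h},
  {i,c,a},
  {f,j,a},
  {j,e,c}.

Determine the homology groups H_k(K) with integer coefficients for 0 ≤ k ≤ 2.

H_0 = Z,  H_1 = Z × Z/2,  H_2 = 0.

K has 10 vertices, 30 edges, 20 triangles.
rank ∂_0 = 0, rank ∂_1 = 9 ⇒ b_0 = 10 − 0 − 9 = 1; all invariant factors of ∂_1 are 1 so no torsion. So H_0 ≅ Z.
rank ∂_1 = 9, rank ∂_2 = 20 ⇒ b_1 = 30 − 9 − 20 = 1; ∂_2 has invariant factor(s) [2] giving torsion. So H_1 ≅ Z × Z/2.
rank ∂_2 = 20, rank ∂_3 = 0 ⇒ b_2 = 20 − 20 − 0 = 0. So H_2 ≅ 0.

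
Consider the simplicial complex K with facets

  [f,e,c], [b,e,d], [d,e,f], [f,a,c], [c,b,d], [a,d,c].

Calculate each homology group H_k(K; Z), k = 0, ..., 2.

Fix the vertex order a < b < c < d < e < f and write every simplex with vertices in increasing order. Then dim K = 2 and the simplices of K are:

  0-simplices (6): a, b, c, d, e, f
  1-simplices (12): ac, ad, af, bc, bd, be, cd, ce, cf, de, df, ef
  2-simplices (6): acd, acf, bcd, bde, cef, def

so the chain groups are C_0 ≅ Z^6, C_1 ≅ Z^12, C_2 ≅ Z^6.

∂_1: C_1 → C_0 maps an edge to its endpoints' difference, ∂[p,q] = q − p. For instance
  ∂ac = c − a.
The resulting 6×12 matrix has rank 5, and its Smith normal form has invariant factors (1,1,1,1,1).

Boundary ∂_2: C_2 → C_1 maps a triangle to the signed sum of its edges. For instance
  ∂cef = ef − cf + ce,
  ∂bde = de − be + bd.
As a 12×6 matrix over Z this has rank 6, with invariant factors (1,1,1,1,1,1).

From H_k ≅ ker(∂_k) / im(∂_{k+1}) we obtain:

  H_0: rank C_0 − rank ∂_1 = 6 − 5 = 1, and the invariant factors of ∂_1 are all 1, so H_0 ≅ Z.
  H_1: rank ker ∂_1 − rank ∂_2 = (12 − 5) − 6 = 1, and the invariant factors of ∂_2 are all 1, so H_1 ≅ Z.
  H_2: rank ker ∂_2 − rank ∂_3 = (6 − 6) − 0 = 0, and there is no ∂_3, so H_2 ≅ 0.

(K is a triangulation of the cylinder S^1 x I.)

H_0 ≅ Z,  H_1 ≅ Z,  H_2 = 0.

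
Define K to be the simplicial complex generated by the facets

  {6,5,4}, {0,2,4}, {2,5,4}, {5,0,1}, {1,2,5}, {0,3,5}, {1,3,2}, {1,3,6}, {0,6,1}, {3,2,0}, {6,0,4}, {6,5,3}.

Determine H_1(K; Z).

H_1 ≅ Z/2.

K has 7 vertices, 18 edges, 12 triangles.
rank ∂_1 = 6, rank ∂_2 = 12 ⇒ b_1 = 18 − 6 − 12 = 0; ∂_2 has invariant factor(s) [2] giving torsion. So H_1 = Z/2.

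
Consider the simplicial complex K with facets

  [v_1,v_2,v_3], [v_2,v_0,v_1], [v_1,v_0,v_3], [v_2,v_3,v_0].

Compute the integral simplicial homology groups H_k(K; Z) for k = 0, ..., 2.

H_0 ≅ Z,  H_1 = 0,  H_2 ≅ Z.

Fix the vertex order v_0 < v_1 < v_2 < v_3 and write every simplex with vertices in increasing order. Then dim K = 2 and the simplices of K are:

  0-simplices (4): [v_0], [v_1], [v_2], [v_3]
  1-simplices (6): [v_0,v_1], [v_0,v_2], [v_0,v_3], [v_1,v_2], [v_1,v_3], [v_2,v_3]
  2-simplices (4): [v_0,v_1,v_2], [v_0,v_1,v_3], [v_0,v_2,v_3], [v_1,v_2,v_3]

Hence C_0 ≅ Z^4, C_1 ≅ Z^6, C_2 ≅ Z^4.

∂_1: C_1 → C_0 sends each edge [p,q] (with p < q) to q − p. For instance
  ∂[v_0,v_3] = [v_3] − [v_0].
The 4×6 boundary matrix has rank 3 and Smith normal form diag(1,1,1).

Boundary ∂_2: C_2 → C_1 maps a triangle to the signed sum of its edges. For instance
  ∂[v_0,v_1,v_2] = [v_1,v_2] − [v_0,v_2] + [v_0,v_1],
  ∂[v_1,v_2,v_3] = [v_2,v_3] − [v_1,v_3] + [v_1,v_2].
The 6×4 boundary matrix has rank 3 and Smith normal form diag(1,1,1).

From H_k ≅ ker(∂_k) / im(∂_{k+1}) we obtain:

  H_0: rank C_0 − rank ∂_1 = 4 − 3 = 1, and the invariant factors of ∂_1 are all 1, so H_0 = Z.
  H_1: rank ker ∂_1 − rank ∂_2 = (6 − 3) − 3 = 0, and the invariant factors of ∂_2 are all 1, so H_1 = 0.
  H_2: rank ker ∂_2 − rank ∂_3 = (4 − 3) − 0 = 1, and there is no ∂_3, so H_2 = Z.

As a check, the Euler characteristic is 4 − 6 + 4 = 2, which agrees with 1 − 0 + 1 = 2.
(K is a triangulation of the 2-sphere S^2.)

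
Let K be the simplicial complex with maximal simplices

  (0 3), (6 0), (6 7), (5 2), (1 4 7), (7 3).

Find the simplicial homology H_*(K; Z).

H_0 = Z^2,  H_1 = Z,  H_2 = 0.

We work with the vertex ordering 0 < 1 < 2 < 3 < 4 < 5 < 6 < 7. The simplices of K, each written with vertices in increasing order, are:

  0-simplices (8): [0], [1], [2], [3], [4], [5], [6], [7]
  1-simplices (8): [0,3], [0,6], [1,4], [1,7], [2,5], [3,7], [4,7], [6,7]
  2-simplices (1): [1,4,7]

giving chain groups C_0 ≅ Z^8, C_1 ≅ Z^8, C_2 ≅ Z^1.

Boundary ∂_1: C_1 → C_0 is given by ∂[p,q] = [q] − [p].
As a 8×8 matrix over Z this has rank 6, with invariant factors (1,1,1,1,1,1).

The boundary map ∂_2: C_2 → C_1 acts by ∂[p,q,r] = [q,r] − [p,r] + [p,q]. For instance
  ∂[1,4,7] = [4,7] − [1,7] + [1,4].
The resulting 8×1 matrix has rank 1, and its Smith normal form has invariant factors (1).

Now H_k = ker ∂_k / im ∂_{k+1}, so:

  H_0: rank C_0 − rank ∂_1 = 8 − 6 = 2, and the invariant factors of ∂_1 are all 1, so H_0 ≅ Z^2.
  H_1: rank ker ∂_1 − rank ∂_2 = (8 − 6) − 1 = 1, and the invariant factors of ∂_2 are all 1, so H_1 ≅ Z.
  H_2: rank ker ∂_2 − rank ∂_3 = (1 − 1) − 0 = 0, and there is no ∂_3, so H_2 ≅ 0.

As a check, the Euler characteristic is 8 − 8 + 1 = 1, which agrees with 2 − 1 + 0 = 1.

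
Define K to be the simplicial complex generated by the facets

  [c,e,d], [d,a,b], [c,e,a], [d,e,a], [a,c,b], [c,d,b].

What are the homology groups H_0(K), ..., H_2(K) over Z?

H_0 = Z,  H_1 = 0,  H_2 = Z.

Fix the vertex order a < b < c < d < e and write every simplex with vertices in increasing order. Then dim K = 2 and the simplices of K are:

  0-simplices (5): a, b, c, d, e
  1-simplices (9): ab, ac, ad, ae, bc, bd, cd, ce, de
  2-simplices (6): abc, abd, ace, ade, bcd, cde

giving chain groups C_0 ≅ Z^5, C_1 ≅ Z^9, C_2 ≅ Z^6.

Boundary ∂_1: C_1 → C_0 is given by ∂[p,q] = [q] − [p]. For instance
  ∂ce = e − c.
This gives a 5×9 integer matrix of rank 4; reducing to Smith normal form yields diagonal entries (1,1,1,1).

∂_2: C_2 → C_1 maps a triangle to the signed sum of its edges. For instance
  ∂abd = bd − ad + ab,
  ∂ace = ce − ae + ac.
This gives a 9×6 integer matrix of rank 5; reducing to Smith normal form yields diagonal entries (1,1,1,1,1).

Now H_k = ker ∂_k / im ∂_{k+1}, so:

  H_0: rank C_0 − rank ∂_1 = 5 − 4 = 1, and the invariant factors of ∂_1 are all 1, so H_0 ≅ Z.
  H_1: rank ker ∂_1 − rank ∂_2 = (9 − 4) − 5 = 0, and the invariant factors of ∂_2 are all 1, so H_1 ≅ 0.
  H_2: rank ker ∂_2 − rank ∂_3 = (6 − 5) − 0 = 1, and there is no ∂_3, so H_2 ≅ Z.

As a check, the Euler characteristic is 5 − 9 + 6 = 2, which agrees with 1 − 0 + 1 = 2.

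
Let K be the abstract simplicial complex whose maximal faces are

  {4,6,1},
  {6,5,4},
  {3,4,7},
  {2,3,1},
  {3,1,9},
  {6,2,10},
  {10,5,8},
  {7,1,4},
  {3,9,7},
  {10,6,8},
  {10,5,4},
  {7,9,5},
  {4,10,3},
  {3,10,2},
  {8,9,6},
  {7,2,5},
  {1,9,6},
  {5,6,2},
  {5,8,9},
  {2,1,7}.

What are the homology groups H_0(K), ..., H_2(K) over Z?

K has 10 vertices, 30 edges, 20 triangles.
rank ∂_0 = 0, rank ∂_1 = 9 ⇒ b_0 = 10 − 0 − 9 = 1; all invariant factors of ∂_1 are 1 so no torsion. So H_0 = Z.
rank ∂_1 = 9, rank ∂_2 = 20 ⇒ b_1 = 30 − 9 − 20 = 1; ∂_2 has invariant factor(s) [2] giving torsion. So H_1 = Z ⊕ Z/2.
rank ∂_2 = 20, rank ∂_3 = 0 ⇒ b_2 = 20 − 20 − 0 = 0. So H_2 = 0.

H_0 ≅ Z,  H_1 ≅ Z ⊕ Z/2,  H_2 = 0.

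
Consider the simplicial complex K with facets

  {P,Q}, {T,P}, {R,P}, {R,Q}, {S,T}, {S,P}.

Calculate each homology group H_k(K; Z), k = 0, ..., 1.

H_0 = Z,  H_1 = Z^2.

We work with the vertex ordering P < Q < R < S < T. The simplices of K, each written with vertices in increasing order, are:

  0-simplices (5): P, Q, R, S, T
  1-simplices (6): PQ, PR, PS, PT, QR, ST

giving chain groups C_0 ≅ Z^5, C_1 ≅ Z^6.

∂_1: C_1 → C_0 sends each edge [p,q] (with p < q) to q − p.
As a 5×6 matrix over Z this has rank 4, with invariant factors (1,1,1,1).

Reading off H_k = ker ∂_k / im ∂_{k+1}:

  H_0: rank C_0 − rank ∂_1 = 5 − 4 = 1, and the invariant factors of ∂_1 are all 1, so H_0 = Z.
  H_1: rank ker ∂_1 − rank ∂_2 = (6 − 4) − 0 = 2, and there is no ∂_2, so H_1 = Z^2.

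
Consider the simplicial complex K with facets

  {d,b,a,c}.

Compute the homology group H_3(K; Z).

Fix the vertex order a < b < c < d and write every simplex with vertices in increasing order. Then dim K = 3 and the simplices of K are:

  0-simplices (4): a, b, c, d
  1-simplices (6): ab, ac, ad, bc, bd, cd
  2-simplices (4): abc, abd, acd, bcd
  3-simplices (1): abcd

giving chain groups C_0 ≅ Z^4, C_1 ≅ Z^6, C_2 ≅ Z^4, C_3 ≅ Z^1.

Boundary ∂_1: C_1 → C_0 maps an edge to its endpoints' difference, ∂[p,q] = q − p. For instance
  ∂ac = c − a.
As a 4×6 matrix over Z this has rank 3, with invariant factors (1,1,1).

The boundary map ∂_2: C_2 → C_1 sends each 2-simplex [p,q,r] to [q,r] − [p,r] + [p,q]. For instance
  ∂abd = bd − ad + ab,
  ∂abc = bc − ac + ab.
This gives a 6×4 integer matrix of rank 3; reducing to Smith normal form yields diagonal entries (1,1,1).

The boundary map ∂_3: C_3 → C_2 sends each 3-simplex σ to the alternating sum Σ_i (−1)^i (σ with its i-th vertex removed). For instance
  ∂abcd = bcd − acd + abd − abc.
As a 4×1 matrix over Z this has rank 1, with invariant factors (1).

Now H_k = ker ∂_k / im ∂_{k+1}, so:

  H_3: rank ker ∂_3 − rank ∂_4 = (1 − 1) − 0 = 0, and there is no ∂_4, so H_3 = 0.

H_3 ≅ 0.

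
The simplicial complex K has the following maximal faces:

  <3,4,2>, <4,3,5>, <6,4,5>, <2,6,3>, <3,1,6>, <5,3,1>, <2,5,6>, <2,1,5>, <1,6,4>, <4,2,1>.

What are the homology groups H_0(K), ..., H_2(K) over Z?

We work with the vertex ordering 1 < 2 < 3 < 4 < 5 < 6. The simplices of K, each written with vertices in increasing order, are:

  0-simplices (6): [1], [2], [3], [4], [5], [6]
  1-simplices (15): [1,2], [1,3], [1,4], [1,5], [1,6], [2,3], [2,4], [2,5], [2,6], [3,4], [3,5], [3,6], [4,5], [4,6], [5,6]
  2-simplices (10): [1,2,4], [1,2,5], [1,3,5], [1,3,6], [1,4,6], [2,3,4], [2,3,6], [2,5,6], [3,4,5], [4,5,6]

giving chain groups C_0 ≅ Z^6, C_1 ≅ Z^15, C_2 ≅ Z^10.

Boundary ∂_1: C_1 → C_0 sends each edge [p,q] (with p < q) to q − p.
This gives a 6×15 integer matrix of rank 5; reducing to Smith normal form yields diagonal entries (1,1,1,1,1).

Boundary ∂_2: C_2 → C_1 acts by ∂[p,q,r] = [q,r] − [p,r] + [p,q]. For instance
  ∂[3,4,5] = [4,5] − [3,5] + [3,4],
  ∂[2,3,6] = [3,6] − [2,6] + [2,3].
The resulting 15×10 matrix has rank 10, and its Smith normal form has invariant factors (1,1,1,1,1,1,1,1,1,2).

Reading off H_k = ker ∂_k / im ∂_{k+1}:

  H_0: rank C_0 − rank ∂_1 = 6 − 5 = 1, and the invariant factors of ∂_1 are all 1, so H_0 = Z.
  H_1: rank ker ∂_1 − rank ∂_2 = (15 − 5) − 10 = 0, and ∂_2 has invariant factor 2 > 1, so H_1 = Z/2.
  H_2: rank ker ∂_2 − rank ∂_3 = (10 − 10) − 0 = 0, and there is no ∂_3, so H_2 = 0.

H_0 = Z,  H_1 = Z/2,  H_2 = 0.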